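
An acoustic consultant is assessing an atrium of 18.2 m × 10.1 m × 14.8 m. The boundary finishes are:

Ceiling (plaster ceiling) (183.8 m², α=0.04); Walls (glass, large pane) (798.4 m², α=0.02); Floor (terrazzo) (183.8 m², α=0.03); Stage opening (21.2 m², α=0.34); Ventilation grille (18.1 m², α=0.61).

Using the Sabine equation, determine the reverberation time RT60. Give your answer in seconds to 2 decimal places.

9.30 s

Summing Sᵢαᵢ: 7.352 + 15.968 + 5.514 + 7.208 + 11.041 → A = 47.083 sabins.
Room volume: 2720.536 m³.
Sabine: RT60 = 0.161 × 2720.536 / 47.083 = 9.30 s.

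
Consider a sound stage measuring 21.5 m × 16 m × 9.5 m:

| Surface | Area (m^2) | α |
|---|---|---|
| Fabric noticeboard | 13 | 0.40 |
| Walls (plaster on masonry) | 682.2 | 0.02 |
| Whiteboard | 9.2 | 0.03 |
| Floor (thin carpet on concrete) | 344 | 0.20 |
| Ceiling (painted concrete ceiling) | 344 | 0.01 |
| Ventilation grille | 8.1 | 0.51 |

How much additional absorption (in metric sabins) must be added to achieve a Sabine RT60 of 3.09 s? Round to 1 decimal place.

74.8 sabins

Equivalent absorption area: A₁ = 13*0.40 + 682.2*0.02 + 9.2*0.03 + 344*0.20 + 344*0.01 + 8.1*0.51 = 95.491 m^2.
For T = 3.09 s, need A₂ = 0.161·V/T = 0.161·3268/3.09 = 170.274 sabins.
Shortfall: 170.274 − 95.491 = 74.8 sabins.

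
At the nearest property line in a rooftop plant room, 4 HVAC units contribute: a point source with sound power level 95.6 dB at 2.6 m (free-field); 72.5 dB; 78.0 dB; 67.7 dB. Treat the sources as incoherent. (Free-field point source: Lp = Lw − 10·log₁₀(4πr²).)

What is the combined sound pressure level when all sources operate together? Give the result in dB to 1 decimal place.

81.1 dB

Source at 2.6 m: Lp = 95.6 − 10·log₁₀(4π·2.6²) = 95.6 − 10·log₁₀(84.949) = 76.3 dB.
Converting to relative power and adding: 10^(76.3/10) + 10^(72.5/10) + 10^(78.0/10) + 10^(67.7/10) = 1.294e+08.
Combined level = 10 log₁₀(1.294e+08) = 81.1 dB.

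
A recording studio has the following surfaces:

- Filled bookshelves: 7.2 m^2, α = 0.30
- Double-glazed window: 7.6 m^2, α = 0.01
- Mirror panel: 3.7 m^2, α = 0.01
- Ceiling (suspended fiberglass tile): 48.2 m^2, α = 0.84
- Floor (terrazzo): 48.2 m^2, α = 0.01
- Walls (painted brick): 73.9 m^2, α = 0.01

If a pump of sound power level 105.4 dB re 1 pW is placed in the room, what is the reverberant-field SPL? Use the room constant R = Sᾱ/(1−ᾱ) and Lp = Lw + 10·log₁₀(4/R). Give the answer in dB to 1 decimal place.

A = 43.982 sabins; S = 188.8 m^2.
ᾱ = 43.982/188.8 = 0.2330; R = Sᾱ/(1−ᾱ) = 43.982/(1−0.2330) = 57.343 m^2.
Lp = 105.4 + 10·log₁₀(4/57.343) = 105.4 + (-11.56) = 93.8 dB.

93.8 dB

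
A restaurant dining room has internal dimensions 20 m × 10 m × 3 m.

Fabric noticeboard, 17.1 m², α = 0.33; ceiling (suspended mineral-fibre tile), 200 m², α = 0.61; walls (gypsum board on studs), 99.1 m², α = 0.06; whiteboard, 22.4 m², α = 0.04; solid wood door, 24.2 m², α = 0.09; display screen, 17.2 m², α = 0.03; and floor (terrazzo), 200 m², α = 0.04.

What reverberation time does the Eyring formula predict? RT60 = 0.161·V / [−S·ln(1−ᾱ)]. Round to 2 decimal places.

Total surface area S = 17.1 + 200 + 99.1 + 22.4 + 24.2 + 17.2 + 200 = 580.0 m².
Σ(Sᵢαᵢ) = 17.1·0.33 + 200·0.61 + 99.1·0.06 + 22.4·0.04 + 24.2·0.09 + 17.2·0.03 + 200·0.04 = 145.179.
Mean coefficient ᾱ = A/S = 0.2503.
−S·ln(1−ᾱ) = −580.0 × ln(1 − 0.2503) = 167.088.
V = 20 × 10 × 3 = 600 m³.
T = 0.161·V/[−S·ln(1−ᾱ)] = 0.161·600/167.088 = 0.58 s.

0.58 s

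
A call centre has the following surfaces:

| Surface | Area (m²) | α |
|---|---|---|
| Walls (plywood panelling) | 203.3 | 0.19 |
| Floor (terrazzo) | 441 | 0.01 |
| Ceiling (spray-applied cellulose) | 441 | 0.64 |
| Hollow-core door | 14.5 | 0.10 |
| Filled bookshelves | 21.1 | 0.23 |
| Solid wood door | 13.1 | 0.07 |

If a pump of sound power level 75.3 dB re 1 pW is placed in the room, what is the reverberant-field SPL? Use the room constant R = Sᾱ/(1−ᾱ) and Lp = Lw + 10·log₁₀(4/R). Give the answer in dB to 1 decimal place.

A = 332.497 sabins; S = 1134.0 m².
ᾱ = 332.497/1134.0 = 0.2932; R = Sᾱ/(1−ᾱ) = 332.497/(1−0.2932) = 470.426 m².
Lp = Lw + 10 log₁₀(4/R) = 75.3 -20.70 = 54.6 dB.

54.6 dB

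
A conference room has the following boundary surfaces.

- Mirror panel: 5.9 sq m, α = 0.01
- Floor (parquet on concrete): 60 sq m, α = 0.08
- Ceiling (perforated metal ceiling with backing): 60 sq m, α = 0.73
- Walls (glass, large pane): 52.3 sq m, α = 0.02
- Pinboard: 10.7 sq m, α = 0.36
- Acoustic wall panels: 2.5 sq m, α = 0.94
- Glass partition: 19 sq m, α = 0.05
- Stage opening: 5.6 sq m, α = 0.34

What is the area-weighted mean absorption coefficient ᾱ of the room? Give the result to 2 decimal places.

S = Σ Sᵢ = 5.9 + 60 + 60 + 52.3 + 10.7 + 2.5 + 19 + 5.6 = 216.0 sq m.
Σ(Sᵢαᵢ) = 5.9×0.01 + 60×0.08 + 60×0.73 + 52.3×0.02 + 10.7×0.36 + 2.5×0.94 + 19×0.05 + 5.6×0.34 = 58.761.
ᾱ = A/S = 0.27.

0.27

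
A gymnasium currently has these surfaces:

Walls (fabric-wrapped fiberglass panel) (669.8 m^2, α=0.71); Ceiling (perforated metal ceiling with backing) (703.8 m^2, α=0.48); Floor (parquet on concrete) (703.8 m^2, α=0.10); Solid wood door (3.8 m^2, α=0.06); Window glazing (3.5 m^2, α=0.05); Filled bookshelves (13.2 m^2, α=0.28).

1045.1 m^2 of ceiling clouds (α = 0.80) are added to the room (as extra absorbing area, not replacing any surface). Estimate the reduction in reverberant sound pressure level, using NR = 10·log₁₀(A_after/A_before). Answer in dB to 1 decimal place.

2.9 dB

Total absorption A_before = 669.8·0.71 + 703.8·0.48 + 703.8·0.10 + 3.8·0.06 + 3.5·0.05 + 13.2·0.28
  = 475.558 + 337.824 + 70.380 + 0.228 + 0.175 + 3.696 = 887.861 m^2 sabins.
Treatment contributes 1045.1·0.80 = 836.080 sabins.
New total A_after = 1723.941 sabins.
Reduction = 10 log₁₀(A_after/A_before) = 10 log₁₀(1.9417) = 2.9 dB.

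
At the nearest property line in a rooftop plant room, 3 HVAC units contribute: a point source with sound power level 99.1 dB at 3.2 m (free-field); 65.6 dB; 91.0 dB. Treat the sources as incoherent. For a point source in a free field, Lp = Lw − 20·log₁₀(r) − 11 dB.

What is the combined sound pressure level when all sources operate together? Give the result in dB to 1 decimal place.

Source at 3.2 m: Lp = 99.1 − 20·log₁₀(3.2) − 11 = 78.0 dB.
Σ 10^(Lᵢ/10) = 1.326e+09.
L_total = 10·log₁₀(1.326e+09) = 91.2 dB.

91.2 dB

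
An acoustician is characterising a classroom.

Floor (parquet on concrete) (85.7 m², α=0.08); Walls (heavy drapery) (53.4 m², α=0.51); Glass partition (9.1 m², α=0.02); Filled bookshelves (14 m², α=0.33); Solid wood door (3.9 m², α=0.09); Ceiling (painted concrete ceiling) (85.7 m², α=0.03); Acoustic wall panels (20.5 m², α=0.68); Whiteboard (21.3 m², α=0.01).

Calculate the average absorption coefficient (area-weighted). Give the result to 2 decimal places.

S = Σ Sᵢ = 85.7 + 53.4 + 9.1 + 14 + 3.9 + 85.7 + 20.5 + 21.3 = 293.6 m².
A = 85.7*0.08 + 53.4*0.51 + 9.1*0.02 + 14*0.33 + 3.9*0.09 + 85.7*0.03 + 20.5*0.68 + 21.3*0.01 = 55.967 sabins.
ᾱ = 55.967 / 293.6 = 0.19.

0.19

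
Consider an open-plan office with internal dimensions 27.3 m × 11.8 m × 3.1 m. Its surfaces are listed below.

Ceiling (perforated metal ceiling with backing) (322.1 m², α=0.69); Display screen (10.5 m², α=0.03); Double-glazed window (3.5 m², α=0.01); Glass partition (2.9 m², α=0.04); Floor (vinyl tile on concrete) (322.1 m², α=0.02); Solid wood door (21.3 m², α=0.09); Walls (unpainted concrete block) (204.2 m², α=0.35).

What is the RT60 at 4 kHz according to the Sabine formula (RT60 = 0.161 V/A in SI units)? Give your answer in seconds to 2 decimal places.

0.53 sec

Summing Sᵢαᵢ: 222.249 + 0.315 + 0.035 + 0.116 + 6.442 + 1.917 + 71.470 → A = 302.544 sabins.
Room volume: 998.634 m³.
Sabine: RT60 = 0.161 × 998.634 / 302.544 = 0.53 s.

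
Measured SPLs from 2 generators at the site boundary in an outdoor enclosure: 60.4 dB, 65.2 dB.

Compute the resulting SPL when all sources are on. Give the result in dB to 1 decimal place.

66.4 dB

Σ 10^(Lᵢ/10) = 4.408e+06.
Back to dB: 10·log₁₀ Σ = 66.4 dB.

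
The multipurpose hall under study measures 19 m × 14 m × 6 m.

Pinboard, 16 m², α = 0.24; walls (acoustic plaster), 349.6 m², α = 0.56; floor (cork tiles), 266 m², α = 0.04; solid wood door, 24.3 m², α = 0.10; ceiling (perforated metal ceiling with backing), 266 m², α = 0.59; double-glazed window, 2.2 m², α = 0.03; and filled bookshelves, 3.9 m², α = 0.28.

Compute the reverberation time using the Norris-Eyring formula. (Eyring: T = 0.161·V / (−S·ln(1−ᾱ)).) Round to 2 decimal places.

0.54 s

Total surface area S = 16 + 349.6 + 266 + 24.3 + 266 + 2.2 + 3.9 = 928.0 m².
Σ(Sᵢαᵢ) = 16·0.24 + 349.6·0.56 + 266·0.04 + 24.3·0.10 + 266·0.59 + 2.2·0.03 + 3.9·0.28 = 370.784.
ᾱ = 370.784 / 928.0 = 0.3996.
−S·ln(1−ᾱ) = −928.0 × ln(1 − 0.3996) = 473.428.
V = 19 × 14 × 6 = 1596 m³.
RT60 = 0.161 × 1596 / 473.428 = 0.54 s.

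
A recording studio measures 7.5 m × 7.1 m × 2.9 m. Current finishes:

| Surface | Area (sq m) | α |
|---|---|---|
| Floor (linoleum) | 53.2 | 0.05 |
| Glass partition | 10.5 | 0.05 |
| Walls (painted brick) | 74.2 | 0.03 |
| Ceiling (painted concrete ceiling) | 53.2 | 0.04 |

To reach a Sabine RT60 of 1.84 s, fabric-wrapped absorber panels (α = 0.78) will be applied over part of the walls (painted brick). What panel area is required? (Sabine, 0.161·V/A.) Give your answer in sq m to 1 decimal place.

8.0

Equivalent absorption area: A₁ = 53.2*0.05 + 10.5*0.05 + 74.2*0.03 + 53.2*0.04 = 7.539 sq m.
V = 154.425 m³. Target absorption A₂ = 0.161 × 154.425 / 1.84 = 13.512 sabins.
ΔA needed = 13.512 − 7.539 = 5.973 sabins.
Net gain per sq m: Δα = 0.78 − 0.03 = 0.75.
Panel area = 5.973 / 0.75 = 8.0 sq m.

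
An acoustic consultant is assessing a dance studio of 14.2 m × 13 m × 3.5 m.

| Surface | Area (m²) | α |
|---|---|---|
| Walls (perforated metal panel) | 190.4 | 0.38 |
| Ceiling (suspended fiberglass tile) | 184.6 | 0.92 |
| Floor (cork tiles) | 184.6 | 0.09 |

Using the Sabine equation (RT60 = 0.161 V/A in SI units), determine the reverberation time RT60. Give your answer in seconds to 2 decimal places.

0.40 sec

Total absorption A = 190.4·0.38 + 184.6·0.92 + 184.6·0.09
  = 72.352 + 169.832 + 16.614 = 258.798 m² sabins.
V = 14.2·13·3.5 = 646.1 m³.
Sabine: RT60 = 0.161 × 646.1 / 258.798 = 0.40 s.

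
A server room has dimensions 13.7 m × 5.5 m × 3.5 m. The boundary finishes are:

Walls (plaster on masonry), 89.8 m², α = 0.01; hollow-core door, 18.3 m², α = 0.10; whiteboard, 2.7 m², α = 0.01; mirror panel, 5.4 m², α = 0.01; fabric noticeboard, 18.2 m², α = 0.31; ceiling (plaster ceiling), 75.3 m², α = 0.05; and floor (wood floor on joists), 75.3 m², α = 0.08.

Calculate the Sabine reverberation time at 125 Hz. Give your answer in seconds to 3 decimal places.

2.328 seconds

Equivalent absorption area: A = 89.8·0.01 + 18.3·0.10 + 2.7·0.01 + 5.4·0.01 + 18.2·0.31 + 75.3·0.05 + 75.3·0.08 = 18.240 m².
V = 13.7·5.5·3.5 = 263.725 m³.
RT60 = 0.161 · V / A = 0.161 × 263.725 / 18.240 = 2.328 s.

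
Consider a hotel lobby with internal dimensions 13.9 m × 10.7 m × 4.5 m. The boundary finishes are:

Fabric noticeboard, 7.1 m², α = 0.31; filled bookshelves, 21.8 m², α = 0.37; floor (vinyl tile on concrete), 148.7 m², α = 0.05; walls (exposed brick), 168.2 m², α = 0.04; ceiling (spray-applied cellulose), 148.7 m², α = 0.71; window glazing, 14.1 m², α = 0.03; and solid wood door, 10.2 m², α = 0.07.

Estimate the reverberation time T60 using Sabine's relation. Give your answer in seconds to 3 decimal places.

A = Σ Sᵢαᵢ = 7.1·0.31 + 21.8·0.37 + 148.7·0.05 + 168.2·0.04 + 148.7·0.71 + 14.1·0.03 + 10.2·0.07 = 131.144 sabins.
Volume V = 13.9 × 10.7 × 4.5 = 669.285 m³.
T = 0.161 V/A = 0.161·669.285/131.144 = 0.822 s.

0.822 sec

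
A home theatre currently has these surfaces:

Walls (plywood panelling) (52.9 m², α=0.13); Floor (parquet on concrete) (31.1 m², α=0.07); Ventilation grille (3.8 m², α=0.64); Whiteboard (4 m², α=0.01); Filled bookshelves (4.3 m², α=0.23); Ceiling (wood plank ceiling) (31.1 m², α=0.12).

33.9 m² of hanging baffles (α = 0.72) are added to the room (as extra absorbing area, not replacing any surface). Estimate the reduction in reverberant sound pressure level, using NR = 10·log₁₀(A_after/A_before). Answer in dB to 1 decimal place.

Total absorption A_before = 52.9×0.13 + 31.1×0.07 + 3.8×0.64 + 4×0.01 + 4.3×0.23 + 31.1×0.12
  = 6.877 + 2.177 + 2.432 + 0.040 + 0.989 + 3.732 = 16.247 m² sabins.
Treatment contributes 33.9·0.72 = 24.408 sabins.
A_after = 16.247 + 24.408 = 40.655 sabins.
Reduction = 10 log₁₀(A_after/A_before) = 10 log₁₀(2.5023) = 4.0 dB.

4.0 dB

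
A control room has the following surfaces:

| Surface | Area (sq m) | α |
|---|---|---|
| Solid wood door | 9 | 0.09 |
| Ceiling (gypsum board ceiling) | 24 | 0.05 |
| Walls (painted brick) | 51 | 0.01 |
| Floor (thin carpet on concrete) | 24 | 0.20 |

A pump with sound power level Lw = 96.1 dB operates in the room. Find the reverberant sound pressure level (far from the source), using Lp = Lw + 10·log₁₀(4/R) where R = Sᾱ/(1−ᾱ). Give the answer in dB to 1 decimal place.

A = 7.320 sabins; S = 108.0 sq m.
ᾱ = 7.320/108.0 = 0.0678; R = Sᾱ/(1−ᾱ) = 7.320/(1−0.0678) = 7.852 sq m.
Lp = 96.1 + 10·log₁₀(4/7.852) = 96.1 + (-2.93) = 93.2 dB.

93.2 dB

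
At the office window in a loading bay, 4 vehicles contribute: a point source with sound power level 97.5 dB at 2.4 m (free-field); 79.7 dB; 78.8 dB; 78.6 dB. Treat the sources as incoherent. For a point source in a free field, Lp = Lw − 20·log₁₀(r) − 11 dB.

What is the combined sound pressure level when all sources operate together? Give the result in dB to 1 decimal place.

Source at 2.4 m: Lp = 97.5 − 20·log₁₀(2.4) − 11 = 78.9 dB.
Σ 10^(Lᵢ/10) = 3.193e+08.
Combined level = 10 log₁₀(3.193e+08) = 85.0 dB.

85.0 dB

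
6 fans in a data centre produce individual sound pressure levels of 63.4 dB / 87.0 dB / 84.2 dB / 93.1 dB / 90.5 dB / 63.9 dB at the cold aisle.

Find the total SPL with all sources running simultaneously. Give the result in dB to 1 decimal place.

95.9 dB

Sum in the linear (power) domain: Σ 10^(Lᵢ/10) = 10^(63.4/10) + 10^(87.0/10) + 10^(84.2/10) + 10^(93.1/10) + 10^(90.5/10) + 10^(63.9/10) = 3.933e+09.
Combined level = 10 log₁₀(3.933e+09) = 95.9 dB.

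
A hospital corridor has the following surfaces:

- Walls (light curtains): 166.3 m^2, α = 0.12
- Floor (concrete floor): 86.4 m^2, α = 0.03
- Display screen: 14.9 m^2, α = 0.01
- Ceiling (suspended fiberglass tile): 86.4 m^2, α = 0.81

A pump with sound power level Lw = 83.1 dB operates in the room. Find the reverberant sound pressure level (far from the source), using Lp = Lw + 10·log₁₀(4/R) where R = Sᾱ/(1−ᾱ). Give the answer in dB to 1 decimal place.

A = 92.681 sabins; S = 354.0 m^2.
ᾱ = 0.2618, so room constant R = A/(1−ᾱ) = 125.550 m^2.
Lp = Lw + 10 log₁₀(4/R) = 83.1 -14.97 = 68.1 dB.

68.1 dB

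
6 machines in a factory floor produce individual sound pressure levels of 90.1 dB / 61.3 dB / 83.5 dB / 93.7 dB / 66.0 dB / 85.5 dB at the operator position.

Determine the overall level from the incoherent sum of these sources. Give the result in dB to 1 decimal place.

96.0 dB

Sum in the linear (power) domain: Σ 10^(Lᵢ/10) = 10^(90.1/10) + 10^(61.3/10) + 10^(83.5/10) + 10^(93.7/10) + 10^(66.0/10) + 10^(85.5/10) = 3.952e+09.
Back to dB: 10·log₁₀ Σ = 96.0 dB.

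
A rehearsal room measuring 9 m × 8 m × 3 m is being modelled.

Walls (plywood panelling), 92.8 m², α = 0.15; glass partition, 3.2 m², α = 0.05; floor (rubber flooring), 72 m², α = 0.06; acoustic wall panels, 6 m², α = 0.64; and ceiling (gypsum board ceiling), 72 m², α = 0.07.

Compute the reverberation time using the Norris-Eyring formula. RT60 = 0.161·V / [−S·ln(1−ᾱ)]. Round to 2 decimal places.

Total surface area S = 92.8 + 3.2 + 72 + 6 + 72 = 246.0 m².
Σ(Sᵢαᵢ) = 92.8·0.15 + 3.2·0.05 + 72·0.06 + 6·0.64 + 72·0.07 = 27.280.
Mean coefficient ᾱ = A/S = 0.1109.
−S·ln(1−ᾱ) = −246.0 × ln(1 − 0.1109) = 28.916.
V = 9 × 8 × 3 = 216 m³.
T = 0.161·V/[−S·ln(1−ᾱ)] = 0.161·216/28.916 = 1.20 s.

1.20 s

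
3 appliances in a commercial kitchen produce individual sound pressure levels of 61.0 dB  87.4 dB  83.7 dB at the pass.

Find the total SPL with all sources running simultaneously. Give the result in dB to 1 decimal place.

88.9 dB

Sum in the linear (power) domain: Σ 10^(Lᵢ/10) = 10^(61.0/10) + 10^(87.4/10) + 10^(83.7/10) = 7.852e+08.
Back to dB: 10·log₁₀ Σ = 88.9 dB.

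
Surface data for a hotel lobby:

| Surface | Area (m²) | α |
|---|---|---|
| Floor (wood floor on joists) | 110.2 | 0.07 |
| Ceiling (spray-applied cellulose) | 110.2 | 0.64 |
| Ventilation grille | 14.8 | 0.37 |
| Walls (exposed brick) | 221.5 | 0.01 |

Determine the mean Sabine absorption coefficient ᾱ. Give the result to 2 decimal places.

Total surface area S = 456.7 m².
A = 110.2·0.07 + 110.2·0.64 + 14.8·0.37 + 221.5·0.01 = 85.933 sabins.
ᾱ = A/S = 0.19.

0.19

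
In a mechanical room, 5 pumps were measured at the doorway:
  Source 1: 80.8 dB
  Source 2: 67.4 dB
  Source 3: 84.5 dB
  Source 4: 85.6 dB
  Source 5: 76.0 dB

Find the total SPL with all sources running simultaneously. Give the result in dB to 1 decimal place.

89.1 dB

Σ 10^(Lᵢ/10) = 8.104e+08.
L_total = 10·log₁₀(8.104e+08) = 89.1 dB.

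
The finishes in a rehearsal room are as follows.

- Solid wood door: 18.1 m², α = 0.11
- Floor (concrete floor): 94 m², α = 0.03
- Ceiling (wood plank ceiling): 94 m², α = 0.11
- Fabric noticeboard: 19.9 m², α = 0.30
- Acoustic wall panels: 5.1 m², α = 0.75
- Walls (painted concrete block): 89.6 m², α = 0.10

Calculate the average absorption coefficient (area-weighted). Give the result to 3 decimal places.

S = Σ Sᵢ = 18.1 + 94 + 94 + 19.9 + 5.1 + 89.6 = 320.7 m².
A = 18.1*0.11 + 94*0.03 + 94*0.11 + 19.9*0.30 + 5.1*0.75 + 89.6*0.10 = 33.906 sabins.
ᾱ = A/S = 0.106.

0.106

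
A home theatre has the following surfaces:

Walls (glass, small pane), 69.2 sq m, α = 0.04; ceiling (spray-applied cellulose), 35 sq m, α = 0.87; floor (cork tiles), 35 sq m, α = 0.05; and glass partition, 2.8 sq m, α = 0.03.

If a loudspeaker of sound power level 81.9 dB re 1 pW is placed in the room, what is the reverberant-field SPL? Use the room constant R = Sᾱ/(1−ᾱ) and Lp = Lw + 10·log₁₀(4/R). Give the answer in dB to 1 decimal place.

71.2 dB

A = 35.052 sabins; S = 142.0 sq m.
ᾱ = 35.052/142.0 = 0.2468; R = Sᾱ/(1−ᾱ) = 35.052/(1−0.2468) = 46.537 sq m.
Lp = 81.9 + 10·log₁₀(4/46.537) = 81.9 + (-10.66) = 71.2 dB.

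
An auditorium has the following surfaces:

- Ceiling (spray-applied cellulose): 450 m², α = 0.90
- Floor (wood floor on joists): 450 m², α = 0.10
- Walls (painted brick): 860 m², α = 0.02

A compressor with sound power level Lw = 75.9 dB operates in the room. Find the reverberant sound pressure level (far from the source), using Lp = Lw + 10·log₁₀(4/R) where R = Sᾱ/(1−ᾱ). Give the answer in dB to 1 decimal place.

53.9 dB

A = 467.200 sabins; S = 1760.0 m².
ᾱ = 467.200/1760.0 = 0.2655; R = Sᾱ/(1−ᾱ) = 467.200/(1−0.2655) = 636.079 m².
Lp = Lw + 10 log₁₀(4/R) = 75.9 -22.01 = 53.9 dB.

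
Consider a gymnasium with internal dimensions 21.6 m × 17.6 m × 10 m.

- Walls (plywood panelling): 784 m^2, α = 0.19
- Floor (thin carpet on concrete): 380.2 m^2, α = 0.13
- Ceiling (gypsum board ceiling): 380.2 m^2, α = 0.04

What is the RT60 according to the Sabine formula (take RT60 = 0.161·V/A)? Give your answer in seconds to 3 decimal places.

2.866 s

Summing Sᵢαᵢ: 148.960 + 49.426 + 15.208 → A = 213.594 sabins.
Room volume: 3801.6 m³.
Sabine: RT60 = 0.161 × 3801.6 / 213.594 = 2.866 s.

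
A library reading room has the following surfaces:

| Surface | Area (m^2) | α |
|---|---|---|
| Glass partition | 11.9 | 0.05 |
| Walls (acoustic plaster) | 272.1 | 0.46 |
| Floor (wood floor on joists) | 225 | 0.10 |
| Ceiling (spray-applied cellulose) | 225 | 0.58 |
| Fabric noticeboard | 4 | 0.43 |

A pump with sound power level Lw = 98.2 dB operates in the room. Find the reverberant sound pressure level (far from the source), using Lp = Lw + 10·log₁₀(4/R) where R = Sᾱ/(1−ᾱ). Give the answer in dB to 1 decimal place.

Σ(Sᵢαᵢ) = 11.9·0.05 + 272.1·0.46 + 225·0.10 + 225·0.58 + 4·0.43 = 280.481; total area S = 738.0 m^2.
ᾱ = 280.481/738.0 = 0.3801; R = Sᾱ/(1−ᾱ) = 280.481/(1−0.3801) = 452.462 m^2.
Lp = Lw + 10 log₁₀(4/R) = 98.2 -20.54 = 77.7 dB.

77.7 dB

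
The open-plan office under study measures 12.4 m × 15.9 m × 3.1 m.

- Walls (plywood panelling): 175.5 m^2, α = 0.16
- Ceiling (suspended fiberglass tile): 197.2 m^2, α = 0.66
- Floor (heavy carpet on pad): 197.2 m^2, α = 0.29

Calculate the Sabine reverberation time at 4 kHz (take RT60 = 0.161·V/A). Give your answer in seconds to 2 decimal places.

0.46 s

Equivalent absorption area: A = 175.5×0.16 + 197.2×0.66 + 197.2×0.29 = 215.420 m^2.
V = 12.4·15.9·3.1 = 611.196 m³.
T = 0.161 V/A = 0.161·611.196/215.420 = 0.46 s.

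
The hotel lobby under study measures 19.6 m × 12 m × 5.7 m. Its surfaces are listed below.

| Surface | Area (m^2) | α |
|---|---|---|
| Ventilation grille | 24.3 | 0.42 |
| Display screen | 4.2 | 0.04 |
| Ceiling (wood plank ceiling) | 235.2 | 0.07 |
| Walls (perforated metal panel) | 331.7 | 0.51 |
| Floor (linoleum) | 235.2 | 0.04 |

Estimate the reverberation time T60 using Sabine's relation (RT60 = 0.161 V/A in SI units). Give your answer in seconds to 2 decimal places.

Total absorption A = 24.3×0.42 + 4.2×0.04 + 235.2×0.07 + 331.7×0.51 + 235.2×0.04
  = 10.206 + 0.168 + 16.464 + 169.167 + 9.408 = 205.413 m^2 sabins.
Volume V = 19.6 × 12 × 5.7 = 1340.64 m³.
Sabine: RT60 = 0.161 × 1340.64 / 205.413 = 1.05 s.

1.05 s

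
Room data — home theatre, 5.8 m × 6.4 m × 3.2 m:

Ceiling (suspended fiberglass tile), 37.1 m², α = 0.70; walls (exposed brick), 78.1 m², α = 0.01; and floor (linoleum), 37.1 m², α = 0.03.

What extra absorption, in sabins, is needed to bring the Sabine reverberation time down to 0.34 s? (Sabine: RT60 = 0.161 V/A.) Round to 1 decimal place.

28.4 sabins

A₁ = Σ Sᵢαᵢ = 37.1×0.70 + 78.1×0.01 + 37.1×0.03 = 27.864 sabins.
For T = 0.34 s, need A₂ = 0.161·V/T = 0.161·118.784/0.34 = 56.248 sabins.
ΔA = A₂ − A₁ = 56.248 − 27.864 = 28.4 sabins.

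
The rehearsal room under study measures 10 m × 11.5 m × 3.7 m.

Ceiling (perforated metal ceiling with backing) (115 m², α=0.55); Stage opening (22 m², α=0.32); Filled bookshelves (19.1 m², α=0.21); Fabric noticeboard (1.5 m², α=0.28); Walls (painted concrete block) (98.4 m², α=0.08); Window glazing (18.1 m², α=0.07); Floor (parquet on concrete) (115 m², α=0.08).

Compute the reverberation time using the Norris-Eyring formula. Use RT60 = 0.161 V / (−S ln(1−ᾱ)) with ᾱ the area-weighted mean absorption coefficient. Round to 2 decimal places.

0.64 sec

Total surface area S = 115 + 22 + 19.1 + 1.5 + 98.4 + 18.1 + 115 = 389.1 m².
Absorption A = 115×0.55 + 22×0.32 + 19.1×0.21 + 1.5×0.28 + 98.4×0.08 + 18.1×0.07 + 115×0.08 = 93.060 sabins.
Mean coefficient ᾱ = A/S = 0.2392.
−S·ln(1−ᾱ) = −389.1 × ln(1 − 0.2392) = 106.374.
V = 10 × 11.5 × 3.7 = 425.5 m³.
T = 0.161·V/[−S·ln(1−ᾱ)] = 0.161·425.5/106.374 = 0.64 s.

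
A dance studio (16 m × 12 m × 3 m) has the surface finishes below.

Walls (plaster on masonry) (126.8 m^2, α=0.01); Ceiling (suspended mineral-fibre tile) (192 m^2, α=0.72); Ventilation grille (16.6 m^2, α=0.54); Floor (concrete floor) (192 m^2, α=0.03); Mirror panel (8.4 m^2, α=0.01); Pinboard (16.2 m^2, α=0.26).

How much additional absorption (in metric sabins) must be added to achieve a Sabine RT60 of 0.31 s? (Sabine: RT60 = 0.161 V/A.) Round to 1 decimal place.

Total absorption A₁ = 126.8·0.01 + 192·0.72 + 16.6·0.54 + 192·0.03 + 8.4·0.01 + 16.2·0.26
  = 1.268 + 138.240 + 8.964 + 5.760 + 0.084 + 4.212 = 158.528 m^2 sabins.
For T = 0.31 s, need A₂ = 0.161·V/T = 0.161·576/0.31 = 299.148 sabins.
Additional absorption ΔA = 299.148 − 158.528 = 140.6 sabins.

140.6 sabins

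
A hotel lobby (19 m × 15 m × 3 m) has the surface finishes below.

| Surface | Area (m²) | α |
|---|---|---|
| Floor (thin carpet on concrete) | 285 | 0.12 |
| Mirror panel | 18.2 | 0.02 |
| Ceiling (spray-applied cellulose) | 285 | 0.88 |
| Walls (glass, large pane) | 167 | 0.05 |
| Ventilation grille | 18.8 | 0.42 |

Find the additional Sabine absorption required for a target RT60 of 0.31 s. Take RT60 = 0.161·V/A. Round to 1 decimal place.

Equivalent absorption area: A₁ = 285·0.12 + 18.2·0.02 + 285·0.88 + 167·0.05 + 18.8·0.42 = 301.610 m².
Target A₂ = 0.161·855/0.31 = 444.048 sabins (V = 855 m³).
Shortfall: 444.048 − 301.610 = 142.4 sabins.

142.4 sabins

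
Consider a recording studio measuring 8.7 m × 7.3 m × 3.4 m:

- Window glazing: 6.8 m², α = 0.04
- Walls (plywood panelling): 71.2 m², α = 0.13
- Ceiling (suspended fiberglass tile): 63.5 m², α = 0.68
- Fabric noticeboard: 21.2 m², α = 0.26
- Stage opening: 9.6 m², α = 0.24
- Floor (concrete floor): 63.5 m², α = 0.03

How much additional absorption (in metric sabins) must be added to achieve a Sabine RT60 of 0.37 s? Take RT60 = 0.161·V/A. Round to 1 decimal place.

31.5 sabins

Summing Sᵢαᵢ: 0.272 + 9.256 + 43.180 + 5.512 + 2.304 + 1.905 → A₁ = 62.429 sabins.
Target A₂ = 0.161·215.934/0.37 = 93.960 sabins (V = 215.934 m³).
ΔA = A₂ − A₁ = 93.960 − 62.429 = 31.5 sabins.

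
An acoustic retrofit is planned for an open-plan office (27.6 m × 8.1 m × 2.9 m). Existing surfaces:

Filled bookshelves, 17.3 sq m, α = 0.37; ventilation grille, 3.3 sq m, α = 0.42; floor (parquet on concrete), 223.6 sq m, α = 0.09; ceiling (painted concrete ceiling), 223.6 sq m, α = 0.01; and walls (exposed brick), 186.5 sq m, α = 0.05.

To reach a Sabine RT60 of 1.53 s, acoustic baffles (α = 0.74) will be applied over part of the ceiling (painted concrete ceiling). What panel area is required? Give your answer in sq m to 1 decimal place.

39.4

Summing Sᵢαᵢ: 6.401 + 1.386 + 20.124 + 2.236 + 9.325 → A₁ = 39.472 sabins.
Required A₂ = 0.161·648.324/1.53 = 68.222 sabins.
Absorption to add: 68.222 − 39.472 = 28.750 sabins.
Net gain per sq m: Δα = 0.74 − 0.01 = 0.73.
Area = ΔA/Δα = 28.750/0.73 = 39.4 sq m.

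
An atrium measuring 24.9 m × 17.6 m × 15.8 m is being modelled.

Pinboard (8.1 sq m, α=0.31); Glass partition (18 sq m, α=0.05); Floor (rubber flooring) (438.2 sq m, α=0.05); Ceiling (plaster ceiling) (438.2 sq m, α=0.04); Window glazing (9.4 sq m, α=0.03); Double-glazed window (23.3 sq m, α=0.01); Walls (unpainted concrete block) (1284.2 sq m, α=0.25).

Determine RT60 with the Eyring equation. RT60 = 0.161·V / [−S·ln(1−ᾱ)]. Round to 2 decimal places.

S = Σ Sᵢ = 2219.4 sq m.
Absorption A = 8.1×0.31 + 18×0.05 + 438.2×0.05 + 438.2×0.04 + 9.4×0.03 + 23.3×0.01 + 1284.2×0.25 = 364.414 sabins.
ᾱ = 364.414 / 2219.4 = 0.1642.
Eyring denominator: −S ln(1−ᾱ) = 398.085.
V = 24.9 × 17.6 × 15.8 = 6924.192 m³.
RT60 = 0.161 × 6924.192 / 398.085 = 2.80 s.

2.80 seconds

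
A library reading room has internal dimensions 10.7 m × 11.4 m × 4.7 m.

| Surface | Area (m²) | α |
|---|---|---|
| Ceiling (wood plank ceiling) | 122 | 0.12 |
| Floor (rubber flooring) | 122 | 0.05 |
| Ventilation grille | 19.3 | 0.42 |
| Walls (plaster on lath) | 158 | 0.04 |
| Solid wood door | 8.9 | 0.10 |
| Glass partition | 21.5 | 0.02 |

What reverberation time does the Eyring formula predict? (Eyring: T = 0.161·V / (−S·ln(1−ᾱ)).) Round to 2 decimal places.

2.43 s

Total surface area S = 122 + 122 + 19.3 + 158 + 8.9 + 21.5 = 451.7 m².
Σ(Sᵢαᵢ) = 122×0.12 + 122×0.05 + 19.3×0.42 + 158×0.04 + 8.9×0.10 + 21.5×0.02 = 36.486.
Mean coefficient ᾱ = A/S = 0.0808.
Eyring denominator: −S ln(1−ᾱ) = 38.056.
V = 10.7 × 11.4 × 4.7 = 573.306 m³.
T = 0.161·V/[−S·ln(1−ᾱ)] = 0.161·573.306/38.056 = 2.43 s.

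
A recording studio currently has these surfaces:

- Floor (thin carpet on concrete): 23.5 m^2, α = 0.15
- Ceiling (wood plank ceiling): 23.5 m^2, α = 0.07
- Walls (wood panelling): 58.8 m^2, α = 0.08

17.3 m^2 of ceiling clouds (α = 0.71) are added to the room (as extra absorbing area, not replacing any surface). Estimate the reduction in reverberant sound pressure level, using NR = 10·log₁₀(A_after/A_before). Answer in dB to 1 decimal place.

Total absorption A_before = 23.5×0.15 + 23.5×0.07 + 58.8×0.08
  = 3.525 + 1.645 + 4.704 = 9.874 m^2 sabins.
Treatment contributes 17.3·0.71 = 12.283 sabins.
New total A_after = 22.157 sabins.
Reduction = 10 log₁₀(A_after/A_before) = 10 log₁₀(2.2440) = 3.5 dB.

3.5 dB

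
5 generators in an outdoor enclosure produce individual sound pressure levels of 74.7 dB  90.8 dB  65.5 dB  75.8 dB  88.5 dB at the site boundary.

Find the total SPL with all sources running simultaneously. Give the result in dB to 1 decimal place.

93.0 dB

Converting to relative power and adding: 10^(74.7/10) + 10^(90.8/10) + 10^(65.5/10) + 10^(75.8/10) + 10^(88.5/10) = 1.981e+09.
L_total = 10·log₁₀(1.981e+09) = 93.0 dB.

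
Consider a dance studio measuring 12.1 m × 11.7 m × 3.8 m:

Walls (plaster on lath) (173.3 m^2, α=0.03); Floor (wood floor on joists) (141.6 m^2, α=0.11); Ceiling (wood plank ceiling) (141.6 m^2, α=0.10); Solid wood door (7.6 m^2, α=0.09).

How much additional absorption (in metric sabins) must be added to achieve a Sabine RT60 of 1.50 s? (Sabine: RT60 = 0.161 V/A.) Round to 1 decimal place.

Total absorption A₁ = 173.3·0.03 + 141.6·0.11 + 141.6·0.10 + 7.6·0.09
  = 5.199 + 15.576 + 14.160 + 0.684 = 35.619 m^2 sabins.
V = 537.966 m³. Required absorption A₂ = 0.161 × 537.966 / 1.50 = 57.742 sabins.
Additional absorption ΔA = 57.742 − 35.619 = 22.1 sabins.

22.1 sabins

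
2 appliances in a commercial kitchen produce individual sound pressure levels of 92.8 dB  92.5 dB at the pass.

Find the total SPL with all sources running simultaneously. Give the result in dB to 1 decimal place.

Converting to relative power and adding: 10^(92.8/10) + 10^(92.5/10) = 3.684e+09.
Back to dB: 10·log₁₀ Σ = 95.7 dB.

95.7 dB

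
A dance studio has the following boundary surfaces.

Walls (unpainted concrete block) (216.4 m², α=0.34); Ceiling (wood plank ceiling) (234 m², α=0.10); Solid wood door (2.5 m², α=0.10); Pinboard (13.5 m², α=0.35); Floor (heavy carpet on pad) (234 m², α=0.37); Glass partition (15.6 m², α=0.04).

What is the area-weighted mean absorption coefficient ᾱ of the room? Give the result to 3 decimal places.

S = Σ Sᵢ = 216.4 + 234 + 2.5 + 13.5 + 234 + 15.6 = 716.0 m².
A = 216.4*0.34 + 234*0.10 + 2.5*0.10 + 13.5*0.35 + 234*0.37 + 15.6*0.04 = 189.155 sabins.
ᾱ = A/S = 0.264.

0.264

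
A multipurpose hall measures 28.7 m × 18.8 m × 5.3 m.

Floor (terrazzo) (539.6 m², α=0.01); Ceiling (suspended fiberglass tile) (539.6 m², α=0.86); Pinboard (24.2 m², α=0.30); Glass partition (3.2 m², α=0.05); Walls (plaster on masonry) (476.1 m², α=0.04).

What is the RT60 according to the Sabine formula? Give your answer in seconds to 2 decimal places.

Equivalent absorption area: A = 539.6·0.01 + 539.6·0.86 + 24.2·0.30 + 3.2·0.05 + 476.1·0.04 = 495.916 m².
Room volume: 2859.668 m³.
RT60 = 0.161 · V / A = 0.161 × 2859.668 / 495.916 = 0.93 s.

0.93 sec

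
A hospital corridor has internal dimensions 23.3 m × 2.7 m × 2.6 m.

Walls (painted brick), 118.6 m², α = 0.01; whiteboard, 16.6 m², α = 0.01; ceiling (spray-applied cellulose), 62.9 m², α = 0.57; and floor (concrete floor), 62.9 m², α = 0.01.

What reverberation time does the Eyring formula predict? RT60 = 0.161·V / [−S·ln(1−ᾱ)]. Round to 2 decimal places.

0.64 sec

Total surface area S = 118.6 + 16.6 + 62.9 + 62.9 = 261.0 m².
Σ(Sᵢαᵢ) = 118.6·0.01 + 16.6·0.01 + 62.9·0.57 + 62.9·0.01 = 37.834.
Mean coefficient ᾱ = A/S = 0.1450.
Eyring denominator: −S ln(1−ᾱ) = 40.887.
V = 23.3 × 2.7 × 2.6 = 163.566 m³.
RT60 = 0.161 × 163.566 / 40.887 = 0.64 s.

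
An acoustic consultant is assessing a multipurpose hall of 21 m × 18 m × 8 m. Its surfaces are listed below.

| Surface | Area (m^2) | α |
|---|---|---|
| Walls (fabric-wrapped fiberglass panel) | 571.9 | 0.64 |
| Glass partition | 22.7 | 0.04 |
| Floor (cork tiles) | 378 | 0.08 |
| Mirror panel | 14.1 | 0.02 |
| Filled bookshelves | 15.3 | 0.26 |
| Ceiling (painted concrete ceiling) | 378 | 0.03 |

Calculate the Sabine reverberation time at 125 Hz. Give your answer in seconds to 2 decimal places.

Total absorption A = 571.9·0.64 + 22.7·0.04 + 378·0.08 + 14.1·0.02 + 15.3·0.26 + 378·0.03
  = 366.016 + 0.908 + 30.240 + 0.282 + 3.978 + 11.340 = 412.764 m^2 sabins.
V = 21·18·8 = 3024 m³.
RT60 = 0.161 · V / A = 0.161 × 3024 / 412.764 = 1.18 s.

1.18 s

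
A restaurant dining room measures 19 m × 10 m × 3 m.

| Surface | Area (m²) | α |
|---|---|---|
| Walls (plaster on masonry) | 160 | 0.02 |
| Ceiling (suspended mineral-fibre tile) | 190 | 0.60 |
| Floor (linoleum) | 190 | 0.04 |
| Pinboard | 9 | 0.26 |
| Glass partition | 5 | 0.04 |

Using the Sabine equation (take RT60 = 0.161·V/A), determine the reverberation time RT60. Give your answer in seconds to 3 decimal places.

Summing Sᵢαᵢ: 3.200 + 114.000 + 7.600 + 2.340 + 0.200 → A = 127.340 sabins.
V = 19·10·3 = 570 m³.
Sabine: RT60 = 0.161 × 570 / 127.340 = 0.721 s.

0.721 s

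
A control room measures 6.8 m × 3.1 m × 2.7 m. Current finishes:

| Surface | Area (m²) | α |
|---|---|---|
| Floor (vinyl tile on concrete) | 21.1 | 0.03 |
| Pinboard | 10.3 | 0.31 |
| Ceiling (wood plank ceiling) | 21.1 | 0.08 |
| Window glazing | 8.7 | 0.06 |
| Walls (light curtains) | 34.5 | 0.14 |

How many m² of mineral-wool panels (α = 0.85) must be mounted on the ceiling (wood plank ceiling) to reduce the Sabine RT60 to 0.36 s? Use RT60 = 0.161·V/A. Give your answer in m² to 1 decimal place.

Total absorption A₁ = 21.1*0.03 + 10.3*0.31 + 21.1*0.08 + 8.7*0.06 + 34.5*0.14
  = 0.633 + 3.193 + 1.688 + 0.522 + 4.830 = 10.866 m² sabins.
Required A₂ = 0.161·56.916/0.36 = 25.454 sabins.
ΔA needed = 25.454 − 10.866 = 14.588 sabins.
Each m² of panel replacing the ceiling (wood plank ceiling) adds (0.85 − 0.08) = 0.77 sabins.
Area = ΔA/Δα = 14.588/0.77 = 18.9 m².

18.9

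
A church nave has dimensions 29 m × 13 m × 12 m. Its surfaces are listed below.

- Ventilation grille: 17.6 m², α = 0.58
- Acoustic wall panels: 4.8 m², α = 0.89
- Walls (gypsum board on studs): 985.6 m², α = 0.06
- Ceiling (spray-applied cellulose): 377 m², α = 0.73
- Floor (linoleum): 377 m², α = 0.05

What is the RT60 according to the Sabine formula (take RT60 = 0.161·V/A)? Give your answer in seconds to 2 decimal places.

A = Σ Sᵢαᵢ = 17.6·0.58 + 4.8·0.89 + 985.6·0.06 + 377·0.73 + 377·0.05 = 367.676 sabins.
Volume V = 29 × 13 × 12 = 4524 m³.
T = 0.161 V/A = 0.161·4524/367.676 = 1.98 s.

1.98 s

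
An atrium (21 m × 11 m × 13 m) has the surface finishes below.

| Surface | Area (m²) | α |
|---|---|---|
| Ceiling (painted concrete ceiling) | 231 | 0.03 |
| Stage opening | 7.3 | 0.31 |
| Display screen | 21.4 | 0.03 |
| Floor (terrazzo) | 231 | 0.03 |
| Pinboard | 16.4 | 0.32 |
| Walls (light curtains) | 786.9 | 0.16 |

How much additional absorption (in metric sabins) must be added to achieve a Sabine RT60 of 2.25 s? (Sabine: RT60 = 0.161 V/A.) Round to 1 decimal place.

67.0 sabins

Summing Sᵢαᵢ: 6.930 + 2.263 + 0.642 + 6.930 + 5.248 + 125.904 → A₁ = 147.917 sabins.
For T = 2.25 s, need A₂ = 0.161·V/T = 0.161·3003/2.25 = 214.881 sabins.
Additional absorption ΔA = 214.881 − 147.917 = 67.0 sabins.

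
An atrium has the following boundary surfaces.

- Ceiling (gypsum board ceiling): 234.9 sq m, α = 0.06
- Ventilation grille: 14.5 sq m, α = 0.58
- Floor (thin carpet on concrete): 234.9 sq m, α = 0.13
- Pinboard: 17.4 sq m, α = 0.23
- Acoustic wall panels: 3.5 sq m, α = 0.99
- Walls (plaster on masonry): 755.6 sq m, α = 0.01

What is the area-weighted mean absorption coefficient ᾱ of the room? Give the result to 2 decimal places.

0.05

Total surface area S = 1260.8 sq m.
Σ(Sᵢαᵢ) = 234.9×0.06 + 14.5×0.58 + 234.9×0.13 + 17.4×0.23 + 3.5×0.99 + 755.6×0.01 = 68.064.
ᾱ = 68.064 / 1260.8 = 0.05.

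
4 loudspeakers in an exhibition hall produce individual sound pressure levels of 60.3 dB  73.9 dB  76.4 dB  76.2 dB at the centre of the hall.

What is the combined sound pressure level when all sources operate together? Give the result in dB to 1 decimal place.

80.5 dB

Sum in the linear (power) domain: Σ 10^(Lᵢ/10) = 10^(60.3/10) + 10^(73.9/10) + 10^(76.4/10) + 10^(76.2/10) = 1.11e+08.
Back to dB: 10·log₁₀ Σ = 80.5 dB.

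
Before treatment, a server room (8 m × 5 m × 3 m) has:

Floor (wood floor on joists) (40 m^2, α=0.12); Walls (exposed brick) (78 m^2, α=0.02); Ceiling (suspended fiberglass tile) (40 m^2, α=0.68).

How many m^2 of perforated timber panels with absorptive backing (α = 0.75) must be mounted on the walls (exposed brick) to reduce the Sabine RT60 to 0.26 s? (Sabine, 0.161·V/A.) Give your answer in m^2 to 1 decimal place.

55.8

Summing Sᵢαᵢ: 4.800 + 1.560 + 27.200 → A₁ = 33.560 sabins.
V = 120 m³. Target absorption A₂ = 0.161 × 120 / 0.26 = 74.308 sabins.
Absorption to add: 74.308 − 33.560 = 40.748 sabins.
Net gain per m^2: Δα = 0.75 − 0.02 = 0.73.
Area = ΔA/Δα = 40.748/0.73 = 55.8 m^2.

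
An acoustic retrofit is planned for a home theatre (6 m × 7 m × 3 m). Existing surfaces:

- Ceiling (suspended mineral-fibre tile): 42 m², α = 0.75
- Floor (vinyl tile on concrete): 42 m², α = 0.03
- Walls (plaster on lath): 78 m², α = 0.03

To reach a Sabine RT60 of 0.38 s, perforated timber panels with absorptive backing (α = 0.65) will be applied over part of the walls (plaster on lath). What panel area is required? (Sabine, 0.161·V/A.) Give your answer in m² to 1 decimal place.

Summing Sᵢαᵢ: 31.500 + 1.260 + 2.340 → A₁ = 35.100 sabins.
Required A₂ = 0.161·126/0.38 = 53.384 sabins.
Absorption to add: 53.384 − 35.100 = 18.284 sabins.
Each m² of panel replacing the walls (plaster on lath) adds (0.65 − 0.03) = 0.62 sabins.
Area = ΔA/Δα = 18.284/0.62 = 29.5 m².

29.5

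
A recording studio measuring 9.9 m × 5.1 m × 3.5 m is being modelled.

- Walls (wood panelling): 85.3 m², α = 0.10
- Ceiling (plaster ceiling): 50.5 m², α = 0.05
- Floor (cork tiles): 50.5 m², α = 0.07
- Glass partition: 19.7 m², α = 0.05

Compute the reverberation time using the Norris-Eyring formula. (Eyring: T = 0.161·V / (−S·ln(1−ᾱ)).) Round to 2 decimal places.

S = Σ Sᵢ = 206.0 m².
Σ(Sᵢαᵢ) = 85.3×0.10 + 50.5×0.05 + 50.5×0.07 + 19.7×0.05 = 15.575.
Mean coefficient ᾱ = A/S = 0.0756.
Eyring denominator: −S ln(1−ᾱ) = 16.194.
V = 9.9 × 5.1 × 3.5 = 176.715 m³.
RT60 = 0.161 × 176.715 / 16.194 = 1.76 s.

1.76 s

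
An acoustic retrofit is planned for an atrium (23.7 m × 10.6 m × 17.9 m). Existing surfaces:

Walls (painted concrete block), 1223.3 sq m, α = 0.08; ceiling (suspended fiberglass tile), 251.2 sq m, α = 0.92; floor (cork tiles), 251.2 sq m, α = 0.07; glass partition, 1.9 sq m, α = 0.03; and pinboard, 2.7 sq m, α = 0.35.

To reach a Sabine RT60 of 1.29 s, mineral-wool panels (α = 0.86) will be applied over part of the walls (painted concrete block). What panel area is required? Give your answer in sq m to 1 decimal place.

273.9

Equivalent absorption area: A₁ = 1223.3×0.08 + 251.2×0.92 + 251.2×0.07 + 1.9×0.03 + 2.7×0.35 = 347.554 sq m.
V = 4496.838 m³. Target absorption A₂ = 0.161 × 4496.838 / 1.29 = 561.233 sabins.
ΔA needed = 561.233 − 347.554 = 213.679 sabins.
Each sq m of panel replacing the walls (painted concrete block) adds (0.86 − 0.08) = 0.78 sabins.
Panel area = 213.679 / 0.78 = 273.9 sq m.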